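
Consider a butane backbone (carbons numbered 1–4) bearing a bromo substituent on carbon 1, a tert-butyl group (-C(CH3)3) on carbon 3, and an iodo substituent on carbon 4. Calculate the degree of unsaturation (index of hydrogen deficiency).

0

Atom tally by fragment:
  BrCH2 → C:1 H:2 Br:1
  CH2 → C:1 H:2
  CH(C(CH3)3) → C:5 H:10
  CH2I → C:1 H:2 I:1
Element totals:
  C: 8
  H: 16
  Br: 1
  I: 1
Molecular formula: C8H16BrI.
DoU = (2C + 2 + N − H − X) / 2 = (2·8 + 2 + 0 − 16 − 2) / 2 = 0.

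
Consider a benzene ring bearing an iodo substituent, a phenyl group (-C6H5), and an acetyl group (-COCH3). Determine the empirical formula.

C14H11IO

Atom tally by fragment:
  benzene ring core → C:6 H:6
  (− 3 ring H displaced by substituents)
  + I → I:1
  + C6H5 → C:6 H:5
  + COCH3 → C:2 H:3 O:1
Element totals:
  C: 14
  H: 11
  I: 1
  O: 1
Molecular formula: C14H11IO.
gcd of subscripts (14, 11, 1, 1) = 1, so the empirical formula equals the molecular formula.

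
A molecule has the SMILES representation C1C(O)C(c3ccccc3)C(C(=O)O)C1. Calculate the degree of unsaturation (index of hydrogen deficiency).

6

Atom tally by fragment:
  cyclopentane ring core → C:5 H:10
  (− 3 ring H displaced by substituents)
  + OH → O:1 H:1
  + C6H5 → C:6 H:5
  + COOH → C:1 H:1 O:2
Element totals:
  C: 12
  H: 14
  O: 3
Molecular formula: C12H14O3.
DoU = (2C + 2 + N − H − X) / 2 = (2·12 + 2 + 0 − 14 − 0) / 2 = 6.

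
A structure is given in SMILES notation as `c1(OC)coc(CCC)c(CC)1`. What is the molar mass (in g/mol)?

168.24 g/mol

Atom tally by fragment:
  furan ring core → C:4 H:4 O:1
  (− 3 ring H displaced by substituents)
  + OCH3 → C:1 H:3 O:1
  + CH2CH2CH3 → C:3 H:7
  + C2H5 → C:2 H:5
Element totals:
  C: 10
  H: 16
  O: 2
Molecular formula: C10H16O2.
  M = 10(12.011) + 16(1.008) + 2(15.999)
    = 120.110 + 16.128 + 31.998 = 168.236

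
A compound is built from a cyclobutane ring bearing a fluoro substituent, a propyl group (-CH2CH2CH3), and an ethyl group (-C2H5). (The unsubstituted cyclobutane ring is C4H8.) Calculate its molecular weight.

144.23 g/mol

Atom tally by fragment:
  cyclobutane ring core → C:4 H:8
  (− 3 ring H displaced by substituents)
  + F → F:1
  + CH2CH2CH3 → C:3 H:7
  + C2H5 → C:2 H:5
Element totals:
  C: 9
  H: 17
  F: 1
Molecular formula: C9H17F.
  M = 9(12.011) + 17(1.008) + 18.998
    = 108.099 + 17.136 + 18.998 = 144.233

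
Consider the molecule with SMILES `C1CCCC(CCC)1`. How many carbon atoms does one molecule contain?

8

Atom tally by fragment:
  cyclopentane ring core → C:5 H:10
  (− 1 ring H displaced by substituents)
  + CH2CH2CH3 → C:3 H:7
Element totals:
  C: 8
  H: 16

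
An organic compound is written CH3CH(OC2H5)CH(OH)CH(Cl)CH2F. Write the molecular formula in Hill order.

Atom tally by fragment:
  CH3 → C:1 H:3
  CH(OC2H5) → C:3 H:6 O:1
  CH(OH) → C:1 H:2 O:1
  CH(Cl) → C:1 H:1 Cl:1
  CH2F → C:1 H:2 F:1
Element totals:
  C: 7
  H: 14
  Cl: 1
  F: 1
  O: 2

C7H14ClFO2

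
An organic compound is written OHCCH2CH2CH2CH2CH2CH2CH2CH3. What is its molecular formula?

C9H18O

Atom tally by fragment:
  OHCCH2 → C:2 H:3 O:1
  CH2 → C:1 H:2
  CH2 → C:1 H:2
  CH2 → C:1 H:2
  CH2 → C:1 H:2
  CH2 → C:1 H:2
  CH2 → C:1 H:2
  CH3 → C:1 H:3
Element totals:
  C: 9
  H: 18
  O: 1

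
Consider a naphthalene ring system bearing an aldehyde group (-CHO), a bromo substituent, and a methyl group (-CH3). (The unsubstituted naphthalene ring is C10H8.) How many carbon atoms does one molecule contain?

12

Atom tally by fragment:
  naphthalene ring system core → C:10 H:8
  (− 3 ring H displaced by substituents)
  + CHO → C:1 H:1 O:1
  + Br → Br:1
  + CH3 → C:1 H:3
Element totals:
  C: 12
  H: 9
  Br: 1
  O: 1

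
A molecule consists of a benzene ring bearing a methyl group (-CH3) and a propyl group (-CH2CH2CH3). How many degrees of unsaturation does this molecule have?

Atom tally by fragment:
  benzene ring core → C:6 H:6
  (− 2 ring H displaced by substituents)
  + CH3 → C:1 H:3
  + CH2CH2CH3 → C:3 H:7
Element totals:
  C: 10
  H: 14
Molecular formula: C10H14.
DoU = (2C + 2 + N − H − X) / 2 = (2·10 + 2 + 0 − 14 − 0) / 2 = 4.

4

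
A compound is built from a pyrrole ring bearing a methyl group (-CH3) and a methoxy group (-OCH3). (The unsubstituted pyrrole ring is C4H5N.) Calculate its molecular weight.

Atom tally by fragment:
  pyrrole ring core → C:4 H:5 N:1
  (− 2 ring H displaced by substituents)
  + CH3 → C:1 H:3
  + OCH3 → C:1 H:3 O:1
Element totals:
  C: 6
  H: 9
  N: 1
  O: 1
Molecular formula: C6H9NO.
  M = 6(12.011) + 9(1.008) + 14.007 + 15.999
    = 72.066 + 9.072 + 14.007 + 15.999 = 111.144

111.14 g/mol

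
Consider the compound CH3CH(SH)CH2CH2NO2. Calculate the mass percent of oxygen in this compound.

23.67%

Atom tally by fragment:
  CH3 → C:1 H:3
  CH(SH) → C:1 H:2 S:1
  CH2 → C:1 H:2
  CH2NO2 → C:1 H:2 N:1 O:2
Element totals:
  C: 4
  H: 9
  N: 1
  O: 2
  S: 1
Molecular formula: C4H9NO2S.
Molar mass = 135.181 g/mol.
Mass from O: 2 × 15.999 = 31.998 g/mol.
%O = 31.998 / 135.181 × 100 = 23.67%.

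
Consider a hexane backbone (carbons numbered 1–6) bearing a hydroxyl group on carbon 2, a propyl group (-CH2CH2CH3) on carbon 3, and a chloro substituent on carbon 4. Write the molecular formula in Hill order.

Atom tally by fragment:
  CH3 → C:1 H:3
  CH(OH) → C:1 H:2 O:1
  CH(CH2CH2CH3) → C:4 H:8
  CH(Cl) → C:1 H:1 Cl:1
  CH2 → C:1 H:2
  CH3 → C:1 H:3
Element totals:
  C: 9
  H: 19
  Cl: 1
  O: 1

C9H19ClO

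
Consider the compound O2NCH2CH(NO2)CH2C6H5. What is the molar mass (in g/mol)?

Element totals:
  C: 9
  H: 10
  N: 2
  O: 4
Molecular formula: C9H10N2O4.
  M = 9(12.011) + 10(1.008) + 2(14.007) + 4(15.999)
    = 108.099 + 10.080 + 28.014 + 63.996 = 210.189

210.19 g/mol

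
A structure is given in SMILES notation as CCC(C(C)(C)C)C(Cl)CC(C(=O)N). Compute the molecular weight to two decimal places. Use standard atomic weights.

219.75 g/mol

Atom tally by fragment:
  CH3 → C:1 H:3
  CH2 → C:1 H:2
  CH(C(CH3)3) → C:5 H:10
  CH(Cl) → C:1 H:1 Cl:1
  CH2 → C:1 H:2
  CH2CONH2 → C:2 H:4 O:1 N:1
Element totals:
  C: 11
  H: 22
  Cl: 1
  N: 1
  O: 1
Molecular formula: C11H22ClNO.
  M = 11(12.011) + 22(1.008) + 35.45 + 14.007 + 15.999
    = 132.121 + 22.176 + 35.450 + 14.007 + 15.999 = 219.753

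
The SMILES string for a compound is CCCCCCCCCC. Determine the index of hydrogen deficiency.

0

Atom tally by fragment:
  CH3 → C:1 H:3
  CH2 → C:1 H:2
  CH2 → C:1 H:2
  CH2 → C:1 H:2
  CH2 → C:1 H:2
  CH2 → C:1 H:2
  CH2 → C:1 H:2
  CH2 → C:1 H:2
  CH2 → C:1 H:2
  CH3 → C:1 H:3
Element totals:
  C: 10
  H: 22
Molecular formula: C10H22.
DoU = (2C + 2 + N − H − X) / 2 = (2·10 + 2 + 0 − 22 − 0) / 2 = 0.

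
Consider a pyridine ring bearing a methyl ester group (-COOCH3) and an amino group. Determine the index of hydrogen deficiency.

5

Atom tally by fragment:
  pyridine ring core → C:5 H:5 N:1
  (− 2 ring H displaced by substituents)
  + COOCH3 → C:2 H:3 O:2
  + NH2 → N:1 H:2
Element totals:
  C: 7
  H: 8
  N: 2
  O: 2
Molecular formula: C7H8N2O2.
DoU = (2C + 2 + N − H − X) / 2 = (2·7 + 2 + 2 − 8 − 0) / 2 = 5.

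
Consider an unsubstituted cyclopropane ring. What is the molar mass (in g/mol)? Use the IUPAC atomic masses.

Atom tally by fragment:
  cyclopropane ring core → C:3 H:6
Element totals:
  C: 3
  H: 6
Molecular formula: C3H6.
  M = 3(12.011) + 6(1.008)
    = 36.033 + 6.048 = 42.081

42.08 g/mol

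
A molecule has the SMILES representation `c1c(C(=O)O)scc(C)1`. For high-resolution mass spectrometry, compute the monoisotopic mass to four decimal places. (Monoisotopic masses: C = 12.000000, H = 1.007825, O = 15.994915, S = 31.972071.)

Atom tally by fragment:
  thiophene ring core → C:4 H:4 S:1
  (− 2 ring H displaced by substituents)
  + COOH → C:1 H:1 O:2
  + CH3 → C:1 H:3
Element totals:
  C: 6
  H: 6
  O: 2
  S: 1
Molecular formula: C6H6O2S.
  M = 6(12.0) + 6(1.007825) + 2(15.994915) + 31.972071
    = 72.000000 + 6.046950 + 31.989830 + 31.972071 = 142.008851

142.0089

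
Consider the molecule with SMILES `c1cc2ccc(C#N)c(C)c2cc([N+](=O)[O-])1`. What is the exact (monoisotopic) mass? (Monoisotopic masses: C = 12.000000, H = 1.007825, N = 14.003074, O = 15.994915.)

Atom tally by fragment:
  naphthalene ring system core → C:10 H:8
  (− 3 ring H displaced by substituents)
  + CN → C:1 N:1
  + CH3 → C:1 H:3
  + NO2 → N:1 O:2
Element totals:
  C: 12
  H: 8
  N: 2
  O: 2
Molecular formula: C12H8N2O2.
  M = 12(12.0) + 8(1.007825) + 2(14.003074) + 2(15.994915)
    = 144.000000 + 8.062600 + 28.006148 + 31.989830 = 212.058578

212.0586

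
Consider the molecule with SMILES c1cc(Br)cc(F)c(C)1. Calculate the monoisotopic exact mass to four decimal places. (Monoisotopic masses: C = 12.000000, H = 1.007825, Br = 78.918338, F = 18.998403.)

187.9637

Atom tally by fragment:
  benzene ring core → C:6 H:6
  (− 3 ring H displaced by substituents)
  + Br → Br:1
  + F → F:1
  + CH3 → C:1 H:3
Element totals:
  C: 7
  H: 6
  Br: 1
  F: 1
Molecular formula: C7H6BrF.
  M = 7(12.0) + 6(1.007825) + 78.918338 + 18.998403
    = 84.000000 + 6.046950 + 78.918338 + 18.998403 = 187.963691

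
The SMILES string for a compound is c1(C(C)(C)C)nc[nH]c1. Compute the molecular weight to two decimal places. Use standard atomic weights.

124.19 g/mol

Atom tally by fragment:
  imidazole ring core → C:3 H:4 N:2
  (− 1 ring H displaced by substituents)
  + C(CH3)3 → C:4 H:9
Element totals:
  C: 7
  H: 12
  N: 2
Molecular formula: C7H12N2.
  M = 7(12.011) + 12(1.008) + 2(14.007)
    = 84.077 + 12.096 + 28.014 = 124.187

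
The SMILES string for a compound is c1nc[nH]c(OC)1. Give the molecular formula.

C4H6N2O

Atom tally by fragment:
  imidazole ring core → C:3 H:4 N:2
  (− 1 ring H displaced by substituents)
  + OCH3 → C:1 H:3 O:1
Element totals:
  C: 4
  H: 6
  N: 2
  O: 1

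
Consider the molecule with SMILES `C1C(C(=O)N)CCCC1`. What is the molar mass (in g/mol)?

Atom tally by fragment:
  cyclohexane ring core → C:6 H:12
  (− 1 ring H displaced by substituents)
  + CONH2 → C:1 H:2 O:1 N:1
Element totals:
  C: 7
  H: 13
  N: 1
  O: 1
Molecular formula: C7H13NO.
  M = 7(12.011) + 13(1.008) + 14.007 + 15.999
    = 84.077 + 13.104 + 14.007 + 15.999 = 127.187

127.19 g/mol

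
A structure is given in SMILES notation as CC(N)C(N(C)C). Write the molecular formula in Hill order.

Atom tally by fragment:
  CH3 → C:1 H:3
  CH(NH2) → C:1 H:3 N:1
  CH2N(CH3)2 → C:3 H:8 N:1
Element totals:
  C: 5
  H: 14
  N: 2

C5H14N2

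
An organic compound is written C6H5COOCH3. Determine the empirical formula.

C4H4O

Element totals:
  C: 8
  H: 8
  O: 2
Molecular formula: C8H8O2.
gcd of subscripts = 2; dividing each by 2:
  C: 8/2 = 4
  H: 8/2 = 4
  O: 2/2 = 1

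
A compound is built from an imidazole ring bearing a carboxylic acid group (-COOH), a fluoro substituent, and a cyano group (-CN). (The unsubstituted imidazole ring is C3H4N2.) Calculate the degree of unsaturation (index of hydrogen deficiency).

Atom tally by fragment:
  imidazole ring core → C:3 H:4 N:2
  (− 3 ring H displaced by substituents)
  + COOH → C:1 H:1 O:2
  + F → F:1
  + CN → C:1 N:1
Element totals:
  C: 5
  H: 2
  F: 1
  N: 3
  O: 2
Molecular formula: C5H2FN3O2.
DoU = (2C + 2 + N − H − X) / 2 = (2·5 + 2 + 3 − 2 − 1) / 2 = 6.

6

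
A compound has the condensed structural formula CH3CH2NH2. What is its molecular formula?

Element totals:
  C: 2
  H: 7
  N: 1

C2H7N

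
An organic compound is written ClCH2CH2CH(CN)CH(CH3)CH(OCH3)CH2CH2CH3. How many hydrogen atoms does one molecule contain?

Element totals:
  C: 11
  H: 20
  Cl: 1
  N: 1
  O: 1

20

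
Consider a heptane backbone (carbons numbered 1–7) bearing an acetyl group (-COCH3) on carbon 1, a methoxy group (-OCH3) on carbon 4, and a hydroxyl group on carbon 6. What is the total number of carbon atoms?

10

Atom tally by fragment:
  CH3COCH2 → C:3 H:5 O:1
  CH2 → C:1 H:2
  CH2 → C:1 H:2
  CH(OCH3) → C:2 H:4 O:1
  CH2 → C:1 H:2
  CH(OH) → C:1 H:2 O:1
  CH3 → C:1 H:3
Element totals:
  C: 10
  H: 20
  O: 3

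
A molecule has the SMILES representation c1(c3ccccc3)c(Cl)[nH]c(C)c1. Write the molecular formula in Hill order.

C11H10ClN

Atom tally by fragment:
  pyrrole ring core → C:4 H:5 N:1
  (− 3 ring H displaced by substituents)
  + C6H5 → C:6 H:5
  + Cl → Cl:1
  + CH3 → C:1 H:3
Element totals:
  C: 11
  H: 10
  Cl: 1
  N: 1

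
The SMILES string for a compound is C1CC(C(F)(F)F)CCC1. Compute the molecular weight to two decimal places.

152.16 g/mol

Atom tally by fragment:
  cyclohexane ring core → C:6 H:12
  (− 1 ring H displaced by substituents)
  + CF3 → C:1 F:3
Element totals:
  C: 7
  H: 11
  F: 3
Molecular formula: C7H11F3.
  M = 7(12.011) + 11(1.008) + 3(18.998)
    = 84.077 + 11.088 + 56.994 = 152.159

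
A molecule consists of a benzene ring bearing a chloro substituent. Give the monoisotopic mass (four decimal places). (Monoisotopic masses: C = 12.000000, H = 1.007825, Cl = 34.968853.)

Atom tally by fragment:
  benzene ring core → C:6 H:6
  (− 1 ring H displaced by substituents)
  + Cl → Cl:1
Element totals:
  C: 6
  H: 5
  Cl: 1
Molecular formula: C6H5Cl.
  M = 6(12.0) + 5(1.007825) + 34.968853
    = 72.000000 + 5.039125 + 34.968853 = 112.007978

112.0080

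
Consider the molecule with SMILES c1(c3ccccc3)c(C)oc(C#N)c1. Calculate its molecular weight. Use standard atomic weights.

183.21 g/mol

Atom tally by fragment:
  furan ring core → C:4 H:4 O:1
  (− 3 ring H displaced by substituents)
  + C6H5 → C:6 H:5
  + CH3 → C:1 H:3
  + CN → C:1 N:1
Element totals:
  C: 12
  H: 9
  N: 1
  O: 1
Molecular formula: C12H9NO.
  M = 12(12.011) + 9(1.008) + 14.007 + 15.999
    = 144.132 + 9.072 + 14.007 + 15.999 = 183.210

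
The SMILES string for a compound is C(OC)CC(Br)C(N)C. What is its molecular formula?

C6H14BrNO

Atom tally by fragment:
  CH3OCH2 → C:2 H:5 O:1
  CH2 → C:1 H:2
  CH(Br) → C:1 H:1 Br:1
  CH(NH2) → C:1 H:3 N:1
  CH3 → C:1 H:3
Element totals:
  C: 6
  H: 14
  Br: 1
  N: 1
  O: 1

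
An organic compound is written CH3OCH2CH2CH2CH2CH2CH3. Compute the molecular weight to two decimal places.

116.20 g/mol

Atom tally by fragment:
  CH3OCH2 → C:2 H:5 O:1
  CH2 → C:1 H:2
  CH2 → C:1 H:2
  CH2 → C:1 H:2
  CH2 → C:1 H:2
  CH3 → C:1 H:3
Element totals:
  C: 7
  H: 16
  O: 1
Molecular formula: C7H16O.
  M = 7(12.011) + 16(1.008) + 15.999
    = 84.077 + 16.128 + 15.999 = 116.204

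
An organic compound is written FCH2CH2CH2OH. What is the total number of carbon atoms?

Element totals:
  C: 3
  H: 7
  F: 1
  O: 1

3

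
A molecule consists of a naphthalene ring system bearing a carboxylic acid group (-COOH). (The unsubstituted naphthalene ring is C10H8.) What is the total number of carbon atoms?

11

Atom tally by fragment:
  naphthalene ring system core → C:10 H:8
  (− 1 ring H displaced by substituents)
  + COOH → C:1 H:1 O:2
Element totals:
  C: 11
  H: 8
  O: 2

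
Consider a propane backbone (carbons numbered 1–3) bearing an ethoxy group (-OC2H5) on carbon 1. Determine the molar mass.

Atom tally by fragment:
  C2H5OCH2 → C:3 H:7 O:1
  CH2 → C:1 H:2
  CH3 → C:1 H:3
Element totals:
  C: 5
  H: 12
  O: 1
Molecular formula: C5H12O.
  M = 5(12.011) + 12(1.008) + 15.999
    = 60.055 + 12.096 + 15.999 = 88.150

88.15 g/mol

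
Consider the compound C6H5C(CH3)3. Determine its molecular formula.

Atom tally by fragment:
  benzene ring core → C:6 H:6
  (− 1 ring H displaced by substituents)
  + C(CH3)3 → C:4 H:9
Element totals:
  C: 10
  H: 14

C10H14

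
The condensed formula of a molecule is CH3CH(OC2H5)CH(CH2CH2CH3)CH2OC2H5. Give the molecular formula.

C11H24O2

Atom tally by fragment:
  CH3 → C:1 H:3
  CH(OC2H5) → C:3 H:6 O:1
  CH(CH2CH2CH3) → C:4 H:8
  CH2OC2H5 → C:3 H:7 O:1
Element totals:
  C: 11
  H: 24
  O: 2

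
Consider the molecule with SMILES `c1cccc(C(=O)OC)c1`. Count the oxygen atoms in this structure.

Atom tally by fragment:
  benzene ring core → C:6 H:6
  (− 1 ring H displaced by substituents)
  + COOCH3 → C:2 H:3 O:2
Element totals:
  C: 8
  H: 8
  O: 2

2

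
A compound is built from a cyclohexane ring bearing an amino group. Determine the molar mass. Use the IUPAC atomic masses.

Atom tally by fragment:
  cyclohexane ring core → C:6 H:12
  (− 1 ring H displaced by substituents)
  + NH2 → N:1 H:2
Element totals:
  C: 6
  H: 13
  N: 1
Molecular formula: C6H13N.
  M = 6(12.011) + 13(1.008) + 14.007
    = 72.066 + 13.104 + 14.007 = 99.177

99.18 g/mol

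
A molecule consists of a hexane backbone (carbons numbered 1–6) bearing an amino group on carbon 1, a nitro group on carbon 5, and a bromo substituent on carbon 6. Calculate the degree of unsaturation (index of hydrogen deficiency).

Atom tally by fragment:
  H2NCH2 → C:1 H:4 N:1
  CH2 → C:1 H:2
  CH2 → C:1 H:2
  CH2 → C:1 H:2
  CH(NO2) → C:1 H:1 N:1 O:2
  CH2Br → C:1 H:2 Br:1
Element totals:
  C: 6
  H: 13
  Br: 1
  N: 2
  O: 2
Molecular formula: C6H13BrN2O2.
DoU = (2C + 2 + N − H − X) / 2 = (2·6 + 2 + 2 − 13 − 1) / 2 = 1.

1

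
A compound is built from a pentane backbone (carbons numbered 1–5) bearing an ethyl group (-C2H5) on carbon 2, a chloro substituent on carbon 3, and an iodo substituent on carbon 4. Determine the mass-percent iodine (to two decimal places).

48.71%

Atom tally by fragment:
  CH3 → C:1 H:3
  CH(C2H5) → C:3 H:6
  CH(Cl) → C:1 H:1 Cl:1
  CH(I) → C:1 H:1 I:1
  CH3 → C:1 H:3
Element totals:
  C: 7
  H: 14
  Cl: 1
  I: 1
Molecular formula: C7H14ClI.
Molar mass = 260.543 g/mol.
Mass from I: 1 × 126.904 = 126.904 g/mol.
%I = 126.904 / 260.543 × 100 = 48.71%.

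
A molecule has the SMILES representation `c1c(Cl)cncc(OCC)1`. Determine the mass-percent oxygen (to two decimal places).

Atom tally by fragment:
  pyridine ring core → C:5 H:5 N:1
  (− 2 ring H displaced by substituents)
  + Cl → Cl:1
  + OC2H5 → C:2 H:5 O:1
Element totals:
  C: 7
  H: 8
  Cl: 1
  N: 1
  O: 1
Molecular formula: C7H8ClNO.
Molar mass = 157.597 g/mol.
Mass from O: 1 × 15.999 = 15.999 g/mol.
%O = 15.999 / 157.597 × 100 = 10.15%.

10.15%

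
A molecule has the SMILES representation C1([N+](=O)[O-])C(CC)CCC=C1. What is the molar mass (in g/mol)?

Atom tally by fragment:
  cyclohexene ring core → C:6 H:10
  (− 2 ring H displaced by substituents)
  + NO2 → N:1 O:2
  + C2H5 → C:2 H:5
Element totals:
  C: 8
  H: 13
  N: 1
  O: 2
Molecular formula: C8H13NO2.
  M = 8(12.011) + 13(1.008) + 14.007 + 2(15.999)
    = 96.088 + 13.104 + 14.007 + 31.998 = 155.197

155.20 g/mol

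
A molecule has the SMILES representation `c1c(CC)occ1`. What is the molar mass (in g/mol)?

Atom tally by fragment:
  furan ring core → C:4 H:4 O:1
  (− 1 ring H displaced by substituents)
  + C2H5 → C:2 H:5
Element totals:
  C: 6
  H: 8
  O: 1
Molecular formula: C6H8O.
  M = 6(12.011) + 8(1.008) + 15.999
    = 72.066 + 8.064 + 15.999 = 96.129

96.13 g/mol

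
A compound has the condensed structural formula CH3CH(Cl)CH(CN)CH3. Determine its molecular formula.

Atom tally by fragment:
  CH3 → C:1 H:3
  CH(Cl) → C:1 H:1 Cl:1
  CH(CN) → C:2 H:1 N:1
  CH3 → C:1 H:3
Element totals:
  C: 5
  H: 8
  Cl: 1
  N: 1

C5H8ClN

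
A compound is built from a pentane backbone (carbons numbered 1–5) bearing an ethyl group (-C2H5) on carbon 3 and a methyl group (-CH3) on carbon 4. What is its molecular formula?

C8H18

Atom tally by fragment:
  CH3 → C:1 H:3
  CH2 → C:1 H:2
  CH(C2H5) → C:3 H:6
  CH(CH3) → C:2 H:4
  CH3 → C:1 H:3
Element totals:
  C: 8
  H: 18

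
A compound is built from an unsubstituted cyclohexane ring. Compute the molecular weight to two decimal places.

Atom tally by fragment:
  cyclohexane ring core → C:6 H:12
Element totals:
  C: 6
  H: 12
Molecular formula: C6H12.
  M = 6(12.011) + 12(1.008)
    = 72.066 + 12.096 = 84.162

84.16 g/mol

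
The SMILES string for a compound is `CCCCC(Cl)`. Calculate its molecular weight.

Atom tally by fragment:
  CH3 → C:1 H:3
  CH2 → C:1 H:2
  CH2 → C:1 H:2
  CH2 → C:1 H:2
  CH2Cl → C:1 H:2 Cl:1
Element totals:
  C: 5
  H: 11
  Cl: 1
Molecular formula: C5H11Cl.
  M = 5(12.011) + 11(1.008) + 35.45
    = 60.055 + 11.088 + 35.450 = 106.593

106.59 g/mol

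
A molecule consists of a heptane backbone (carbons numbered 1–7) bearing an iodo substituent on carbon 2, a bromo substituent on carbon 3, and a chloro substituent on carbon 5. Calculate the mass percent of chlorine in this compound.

10.44%

Atom tally by fragment:
  CH3 → C:1 H:3
  CH(I) → C:1 H:1 I:1
  CH(Br) → C:1 H:1 Br:1
  CH2 → C:1 H:2
  CH(Cl) → C:1 H:1 Cl:1
  CH2 → C:1 H:2
  CH3 → C:1 H:3
Element totals:
  C: 7
  H: 13
  Br: 1
  Cl: 1
  I: 1
Molecular formula: C7H13BrClI.
Molar mass = 339.439 g/mol.
Mass from Cl: 1 × 35.45 = 35.450 g/mol.
%Cl = 35.450 / 339.439 × 100 = 10.44%.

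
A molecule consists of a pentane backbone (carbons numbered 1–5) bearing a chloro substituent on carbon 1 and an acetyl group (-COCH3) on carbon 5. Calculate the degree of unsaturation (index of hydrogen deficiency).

1

Atom tally by fragment:
  ClCH2 → C:1 H:2 Cl:1
  CH2 → C:1 H:2
  CH2 → C:1 H:2
  CH2 → C:1 H:2
  CH2COCH3 → C:3 H:5 O:1
Element totals:
  C: 7
  H: 13
  Cl: 1
  O: 1
Molecular formula: C7H13ClO.
DoU = (2C + 2 + N − H − X) / 2 = (2·7 + 2 + 0 − 13 − 1) / 2 = 1.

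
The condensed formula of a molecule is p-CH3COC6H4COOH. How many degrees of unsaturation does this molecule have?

6

Atom tally by fragment:
  benzene ring core → C:6 H:6
  (− 2 ring H displaced by substituents)
  + COCH3 → C:2 H:3 O:1
  + COOH → C:1 H:1 O:2
Element totals:
  C: 9
  H: 8
  O: 3
Molecular formula: C9H8O3.
DoU = (2C + 2 + N − H − X) / 2 = (2·9 + 2 + 0 − 8 − 0) / 2 = 6.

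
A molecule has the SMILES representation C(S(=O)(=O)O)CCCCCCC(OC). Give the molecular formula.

Atom tally by fragment:
  HO3SCH2 → C:1 H:3 S:1 O:3
  CH2 → C:1 H:2
  CH2 → C:1 H:2
  CH2 → C:1 H:2
  CH2 → C:1 H:2
  CH2 → C:1 H:2
  CH2 → C:1 H:2
  CH2OCH3 → C:2 H:5 O:1
Element totals:
  C: 9
  H: 20
  O: 4
  S: 1

C9H20O4S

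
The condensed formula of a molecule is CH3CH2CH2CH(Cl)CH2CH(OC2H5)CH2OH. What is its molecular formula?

Element totals:
  C: 9
  H: 19
  Cl: 1
  O: 2

C9H19ClO2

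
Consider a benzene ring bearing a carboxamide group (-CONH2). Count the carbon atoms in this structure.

7

Atom tally by fragment:
  benzene ring core → C:6 H:6
  (− 1 ring H displaced by substituents)
  + CONH2 → C:1 H:2 O:1 N:1
Element totals:
  C: 7
  H: 7
  N: 1
  O: 1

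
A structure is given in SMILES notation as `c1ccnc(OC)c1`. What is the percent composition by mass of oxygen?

Atom tally by fragment:
  pyridine ring core → C:5 H:5 N:1
  (− 1 ring H displaced by substituents)
  + OCH3 → C:1 H:3 O:1
Element totals:
  C: 6
  H: 7
  N: 1
  O: 1
Molecular formula: C6H7NO.
Molar mass = 109.128 g/mol.
Mass from O: 1 × 15.999 = 15.999 g/mol.
%O = 15.999 / 109.128 × 100 = 14.66%.

14.66%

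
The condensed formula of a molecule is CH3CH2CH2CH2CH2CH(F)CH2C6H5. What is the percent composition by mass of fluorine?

9.78%

Element totals:
  C: 13
  H: 19
  F: 1
Molecular formula: C13H19F.
Molar mass = 194.293 g/mol.
Mass from F: 1 × 18.998 = 18.998 g/mol.
%F = 18.998 / 194.293 × 100 = 9.78%.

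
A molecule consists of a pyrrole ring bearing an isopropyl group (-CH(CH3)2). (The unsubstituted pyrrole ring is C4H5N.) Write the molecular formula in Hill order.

Atom tally by fragment:
  pyrrole ring core → C:4 H:5 N:1
  (− 1 ring H displaced by substituents)
  + CH(CH3)2 → C:3 H:7
Element totals:
  C: 7
  H: 11
  N: 1

C7H11N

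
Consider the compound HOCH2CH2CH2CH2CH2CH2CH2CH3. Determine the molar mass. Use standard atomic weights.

Atom tally by fragment:
  HOCH2CH2 → C:2 H:5 O:1
  CH2 → C:1 H:2
  CH2 → C:1 H:2
  CH2 → C:1 H:2
  CH2 → C:1 H:2
  CH2 → C:1 H:2
  CH3 → C:1 H:3
Element totals:
  C: 8
  H: 18
  O: 1
Molecular formula: C8H18O.
  M = 8(12.011) + 18(1.008) + 15.999
    = 96.088 + 18.144 + 15.999 = 130.231

130.23 g/mol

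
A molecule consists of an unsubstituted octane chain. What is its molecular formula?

C8H18

Atom tally by fragment:
  CH3 → C:1 H:3
  CH2 → C:1 H:2
  CH2 → C:1 H:2
  CH2 → C:1 H:2
  CH2 → C:1 H:2
  CH2 → C:1 H:2
  CH2 → C:1 H:2
  CH3 → C:1 H:3
Element totals:
  C: 8
  H: 18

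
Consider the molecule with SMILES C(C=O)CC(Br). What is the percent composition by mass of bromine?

52.92%

Atom tally by fragment:
  OHCCH2 → C:2 H:3 O:1
  CH2 → C:1 H:2
  CH2Br → C:1 H:2 Br:1
Element totals:
  C: 4
  H: 7
  Br: 1
  O: 1
Molecular formula: C4H7BrO.
Molar mass = 151.003 g/mol.
Mass from Br: 1 × 79.904 = 79.904 g/mol.
%Br = 79.904 / 151.003 × 100 = 52.92%.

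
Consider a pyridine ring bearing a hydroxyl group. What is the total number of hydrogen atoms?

Atom tally by fragment:
  pyridine ring core → C:5 H:5 N:1
  (− 1 ring H displaced by substituents)
  + OH → O:1 H:1
Element totals:
  C: 5
  H: 5
  N: 1
  O: 1

5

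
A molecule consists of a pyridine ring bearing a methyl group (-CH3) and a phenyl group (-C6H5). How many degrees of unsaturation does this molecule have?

Atom tally by fragment:
  pyridine ring core → C:5 H:5 N:1
  (− 2 ring H displaced by substituents)
  + CH3 → C:1 H:3
  + C6H5 → C:6 H:5
Element totals:
  C: 12
  H: 11
  N: 1
Molecular formula: C12H11N.
DoU = (2C + 2 + N − H − X) / 2 = (2·12 + 2 + 1 − 11 − 0) / 2 = 8.

8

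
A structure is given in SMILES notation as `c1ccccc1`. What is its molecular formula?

Atom tally by fragment:
  benzene ring core → C:6 H:6
Element totals:
  C: 6
  H: 6

C6H6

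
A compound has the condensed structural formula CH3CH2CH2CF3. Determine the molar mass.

112.09 g/mol

Atom tally by fragment:
  CH3 → C:1 H:3
  CH2 → C:1 H:2
  CH2CF3 → C:2 H:2 F:3
Element totals:
  C: 4
  H: 7
  F: 3
Molecular formula: C4H7F3.
  M = 4(12.011) + 7(1.008) + 3(18.998)
    = 48.044 + 7.056 + 56.994 = 112.094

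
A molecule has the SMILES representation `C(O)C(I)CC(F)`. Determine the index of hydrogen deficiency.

Atom tally by fragment:
  HOCH2 → C:1 H:3 O:1
  CH(I) → C:1 H:1 I:1
  CH2 → C:1 H:2
  CH2F → C:1 H:2 F:1
Element totals:
  C: 4
  H: 8
  F: 1
  I: 1
  O: 1
Molecular formula: C4H8FIO.
DoU = (2C + 2 + N − H − X) / 2 = (2·4 + 2 + 0 − 8 − 2) / 2 = 0.

0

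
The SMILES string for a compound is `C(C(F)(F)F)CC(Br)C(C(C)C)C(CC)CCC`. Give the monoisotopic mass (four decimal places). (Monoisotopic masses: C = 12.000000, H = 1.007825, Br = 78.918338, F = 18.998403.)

330.1170

Atom tally by fragment:
  F3CCH2 → C:2 H:2 F:3
  CH2 → C:1 H:2
  CH(Br) → C:1 H:1 Br:1
  CH(CH(CH3)2) → C:4 H:8
  CH(C2H5) → C:3 H:6
  CH2 → C:1 H:2
  CH2 → C:1 H:2
  CH3 → C:1 H:3
Element totals:
  C: 14
  H: 26
  Br: 1
  F: 3
Molecular formula: C14H26BrF3.
  M = 14(12.0) + 26(1.007825) + 78.918338 + 3(18.998403)
    = 168.000000 + 26.203450 + 78.918338 + 56.995209 = 330.116997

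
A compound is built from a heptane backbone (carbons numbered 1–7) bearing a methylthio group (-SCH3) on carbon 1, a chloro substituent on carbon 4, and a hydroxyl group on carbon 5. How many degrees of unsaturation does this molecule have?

Atom tally by fragment:
  CH3SCH2 → C:2 H:5 S:1
  CH2 → C:1 H:2
  CH2 → C:1 H:2
  CH(Cl) → C:1 H:1 Cl:1
  CH(OH) → C:1 H:2 O:1
  CH2 → C:1 H:2
  CH3 → C:1 H:3
Element totals:
  C: 8
  H: 17
  Cl: 1
  O: 1
  S: 1
Molecular formula: C8H17ClOS.
DoU = (2C + 2 + N − H − X) / 2 = (2·8 + 2 + 0 − 17 − 1) / 2 = 0.

0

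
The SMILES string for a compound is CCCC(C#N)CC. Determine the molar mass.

111.19 g/mol

Atom tally by fragment:
  CH3 → C:1 H:3
  CH2 → C:1 H:2
  CH2 → C:1 H:2
  CH(CN) → C:2 H:1 N:1
  CH2 → C:1 H:2
  CH3 → C:1 H:3
Element totals:
  C: 7
  H: 13
  N: 1
Molecular formula: C7H13N.
  M = 7(12.011) + 13(1.008) + 14.007
    = 84.077 + 13.104 + 14.007 = 111.188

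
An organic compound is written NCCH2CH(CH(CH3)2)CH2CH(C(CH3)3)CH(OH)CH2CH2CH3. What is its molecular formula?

Atom tally by fragment:
  NCCH2 → C:2 H:2 N:1
  CH(CH(CH3)2) → C:4 H:8
  CH2 → C:1 H:2
  CH(C(CH3)3) → C:5 H:10
  CH(OH) → C:1 H:2 O:1
  CH2 → C:1 H:2
  CH2 → C:1 H:2
  CH3 → C:1 H:3
Element totals:
  C: 16
  H: 31
  N: 1
  O: 1

C16H31NO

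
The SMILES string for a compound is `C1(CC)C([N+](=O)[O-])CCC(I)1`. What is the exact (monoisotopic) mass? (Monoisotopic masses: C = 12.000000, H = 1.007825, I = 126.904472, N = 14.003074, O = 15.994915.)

Atom tally by fragment:
  cyclopentane ring core → C:5 H:10
  (− 3 ring H displaced by substituents)
  + C2H5 → C:2 H:5
  + NO2 → N:1 O:2
  + I → I:1
Element totals:
  C: 7
  H: 12
  I: 1
  N: 1
  O: 2
Molecular formula: C7H12INO2.
  M = 7(12.0) + 12(1.007825) + 126.904472 + 14.003074 + 2(15.994915)
    = 84.000000 + 12.093900 + 126.904472 + 14.003074 + 31.989830 = 268.991276

268.9913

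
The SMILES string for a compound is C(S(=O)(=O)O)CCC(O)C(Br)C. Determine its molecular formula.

Atom tally by fragment:
  HO3SCH2 → C:1 H:3 S:1 O:3
  CH2 → C:1 H:2
  CH2 → C:1 H:2
  CH(OH) → C:1 H:2 O:1
  CH(Br) → C:1 H:1 Br:1
  CH3 → C:1 H:3
Element totals:
  C: 6
  H: 13
  Br: 1
  O: 4
  S: 1

C6H13BrO4S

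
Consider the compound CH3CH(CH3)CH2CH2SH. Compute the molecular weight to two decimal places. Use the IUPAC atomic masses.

104.21 g/mol

Atom tally by fragment:
  CH3 → C:1 H:3
  CH(CH3) → C:2 H:4
  CH2 → C:1 H:2
  CH2SH → C:1 H:3 S:1
Element totals:
  C: 5
  H: 12
  S: 1
Molecular formula: C5H12S.
  M = 5(12.011) + 12(1.008) + 32.06
    = 60.055 + 12.096 + 32.060 = 104.211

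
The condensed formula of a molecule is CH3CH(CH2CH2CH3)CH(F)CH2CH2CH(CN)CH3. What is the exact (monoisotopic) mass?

185.1580

Atom tally by fragment:
  CH3 → C:1 H:3
  CH(CH2CH2CH3) → C:4 H:8
  CH(F) → C:1 H:1 F:1
  CH2 → C:1 H:2
  CH2 → C:1 H:2
  CH(CN) → C:2 H:1 N:1
  CH3 → C:1 H:3
Element totals:
  C: 11
  H: 20
  F: 1
  N: 1
Molecular formula: C11H20FN.
  M = 11(12.0) + 20(1.007825) + 18.998403 + 14.003074
    = 132.000000 + 20.156500 + 18.998403 + 14.003074 = 185.157977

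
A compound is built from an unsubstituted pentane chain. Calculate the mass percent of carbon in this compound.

83.24%

Atom tally by fragment:
  CH3 → C:1 H:3
  CH2 → C:1 H:2
  CH2 → C:1 H:2
  CH2 → C:1 H:2
  CH3 → C:1 H:3
Element totals:
  C: 5
  H: 12
Molecular formula: C5H12.
Molar mass = 72.151 g/mol.
Mass from C: 5 × 12.011 = 60.055 g/mol.
%C = 60.055 / 72.151 × 100 = 83.24%.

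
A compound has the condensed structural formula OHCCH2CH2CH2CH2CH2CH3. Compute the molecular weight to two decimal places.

114.19 g/mol

Element totals:
  C: 7
  H: 14
  O: 1
Molecular formula: C7H14O.
  M = 7(12.011) + 14(1.008) + 15.999
    = 84.077 + 14.112 + 15.999 = 114.188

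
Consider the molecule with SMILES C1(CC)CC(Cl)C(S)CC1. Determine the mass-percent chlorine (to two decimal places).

Atom tally by fragment:
  cyclohexane ring core → C:6 H:12
  (− 3 ring H displaced by substituents)
  + C2H5 → C:2 H:5
  + Cl → Cl:1
  + SH → S:1 H:1
Element totals:
  C: 8
  H: 15
  Cl: 1
  S: 1
Molecular formula: C8H15ClS.
Molar mass = 178.718 g/mol.
Mass from Cl: 1 × 35.45 = 35.450 g/mol.
%Cl = 35.450 / 178.718 × 100 = 19.84%.

19.84%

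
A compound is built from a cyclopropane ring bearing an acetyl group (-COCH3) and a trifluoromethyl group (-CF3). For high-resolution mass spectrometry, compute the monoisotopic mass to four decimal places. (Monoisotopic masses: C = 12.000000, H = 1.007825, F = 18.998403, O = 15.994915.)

Atom tally by fragment:
  cyclopropane ring core → C:3 H:6
  (− 2 ring H displaced by substituents)
  + COCH3 → C:2 H:3 O:1
  + CF3 → C:1 F:3
Element totals:
  C: 6
  H: 7
  F: 3
  O: 1
Molecular formula: C6H7F3O.
  M = 6(12.0) + 7(1.007825) + 3(18.998403) + 15.994915
    = 72.000000 + 7.054775 + 56.995209 + 15.994915 = 152.044899

152.0449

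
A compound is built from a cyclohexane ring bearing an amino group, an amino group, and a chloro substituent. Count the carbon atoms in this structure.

Atom tally by fragment:
  cyclohexane ring core → C:6 H:12
  (− 3 ring H displaced by substituents)
  + NH2 → N:1 H:2
  + NH2 → N:1 H:2
  + Cl → Cl:1
Element totals:
  C: 6
  H: 13
  Cl: 1
  N: 2

6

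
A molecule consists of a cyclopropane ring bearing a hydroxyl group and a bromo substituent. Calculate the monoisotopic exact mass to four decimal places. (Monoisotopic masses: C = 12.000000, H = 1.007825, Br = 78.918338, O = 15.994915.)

135.9524

Atom tally by fragment:
  cyclopropane ring core → C:3 H:6
  (− 2 ring H displaced by substituents)
  + OH → O:1 H:1
  + Br → Br:1
Element totals:
  C: 3
  H: 5
  Br: 1
  O: 1
Molecular formula: C3H5BrO.
  M = 3(12.0) + 5(1.007825) + 78.918338 + 15.994915
    = 36.000000 + 5.039125 + 78.918338 + 15.994915 = 135.952378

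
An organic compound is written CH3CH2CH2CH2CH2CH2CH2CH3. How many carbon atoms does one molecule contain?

Element totals:
  C: 8
  H: 18

8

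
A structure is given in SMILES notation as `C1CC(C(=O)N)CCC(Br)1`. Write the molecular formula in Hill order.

Atom tally by fragment:
  cyclohexane ring core → C:6 H:12
  (− 2 ring H displaced by substituents)
  + CONH2 → C:1 H:2 O:1 N:1
  + Br → Br:1
Element totals:
  C: 7
  H: 12
  Br: 1
  N: 1
  O: 1

C7H12BrNO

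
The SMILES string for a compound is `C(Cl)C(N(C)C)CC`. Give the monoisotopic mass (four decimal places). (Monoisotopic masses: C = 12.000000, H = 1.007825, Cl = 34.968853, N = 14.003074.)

Atom tally by fragment:
  ClCH2 → C:1 H:2 Cl:1
  CH(N(CH3)2) → C:3 H:7 N:1
  CH2 → C:1 H:2
  CH3 → C:1 H:3
Element totals:
  C: 6
  H: 14
  Cl: 1
  N: 1
Molecular formula: C6H14ClN.
  M = 6(12.0) + 14(1.007825) + 34.968853 + 14.003074
    = 72.000000 + 14.109550 + 34.968853 + 14.003074 = 135.081477

135.0815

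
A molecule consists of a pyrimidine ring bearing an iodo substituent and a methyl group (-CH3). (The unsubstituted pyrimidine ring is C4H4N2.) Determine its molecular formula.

C5H5IN2

Atom tally by fragment:
  pyrimidine ring core → C:4 H:4 N:2
  (− 2 ring H displaced by substituents)
  + I → I:1
  + CH3 → C:1 H:3
Element totals:
  C: 5
  H: 5
  I: 1
  N: 2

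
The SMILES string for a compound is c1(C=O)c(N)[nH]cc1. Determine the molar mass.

110.12 g/mol

Atom tally by fragment:
  pyrrole ring core → C:4 H:5 N:1
  (− 2 ring H displaced by substituents)
  + CHO → C:1 H:1 O:1
  + NH2 → N:1 H:2
Element totals:
  C: 5
  H: 6
  N: 2
  O: 1
Molecular formula: C5H6N2O.
  M = 5(12.011) + 6(1.008) + 2(14.007) + 15.999
    = 60.055 + 6.048 + 28.014 + 15.999 = 110.116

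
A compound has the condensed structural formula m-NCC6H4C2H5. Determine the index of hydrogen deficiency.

6

Element totals:
  C: 9
  H: 9
  N: 1
Molecular formula: C9H9N.
DoU = (2C + 2 + N − H − X) / 2 = (2·9 + 2 + 1 − 9 − 0) / 2 = 6.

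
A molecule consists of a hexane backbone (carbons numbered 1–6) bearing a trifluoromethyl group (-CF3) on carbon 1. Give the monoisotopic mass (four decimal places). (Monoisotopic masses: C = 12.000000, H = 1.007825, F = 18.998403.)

154.0969

Atom tally by fragment:
  F3CCH2 → C:2 H:2 F:3
  CH2 → C:1 H:2
  CH2 → C:1 H:2
  CH2 → C:1 H:2
  CH2 → C:1 H:2
  CH3 → C:1 H:3
Element totals:
  C: 7
  H: 13
  F: 3
Molecular formula: C7H13F3.
  M = 7(12.0) + 13(1.007825) + 3(18.998403)
    = 84.000000 + 13.101725 + 56.995209 = 154.096934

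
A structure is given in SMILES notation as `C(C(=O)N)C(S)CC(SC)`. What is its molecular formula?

Atom tally by fragment:
  H2NOCCH2 → C:2 H:4 O:1 N:1
  CH(SH) → C:1 H:2 S:1
  CH2 → C:1 H:2
  CH2SCH3 → C:2 H:5 S:1
Element totals:
  C: 6
  H: 13
  N: 1
  O: 1
  S: 2

C6H13NOS2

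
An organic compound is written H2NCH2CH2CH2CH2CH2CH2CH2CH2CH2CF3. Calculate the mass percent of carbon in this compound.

56.85%

Atom tally by fragment:
  H2NCH2 → C:1 H:4 N:1
  CH2 → C:1 H:2
  CH2 → C:1 H:2
  CH2 → C:1 H:2
  CH2 → C:1 H:2
  CH2 → C:1 H:2
  CH2 → C:1 H:2
  CH2 → C:1 H:2
  CH2CF3 → C:2 H:2 F:3
Element totals:
  C: 10
  H: 20
  F: 3
  N: 1
Molecular formula: C10H20F3N.
Molar mass = 211.271 g/mol.
Mass from C: 10 × 12.011 = 120.110 g/mol.
%C = 120.110 / 211.271 × 100 = 56.85%.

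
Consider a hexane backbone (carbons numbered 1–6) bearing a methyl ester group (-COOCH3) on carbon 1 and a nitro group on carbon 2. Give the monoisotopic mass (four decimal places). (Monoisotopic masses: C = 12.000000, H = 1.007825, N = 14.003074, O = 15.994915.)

Atom tally by fragment:
  CH3OOCCH2 → C:3 H:5 O:2
  CH(NO2) → C:1 H:1 N:1 O:2
  CH2 → C:1 H:2
  CH2 → C:1 H:2
  CH2 → C:1 H:2
  CH3 → C:1 H:3
Element totals:
  C: 8
  H: 15
  N: 1
  O: 4
Molecular formula: C8H15NO4.
  M = 8(12.0) + 15(1.007825) + 14.003074 + 4(15.994915)
    = 96.000000 + 15.117375 + 14.003074 + 63.979660 = 189.100109

189.1001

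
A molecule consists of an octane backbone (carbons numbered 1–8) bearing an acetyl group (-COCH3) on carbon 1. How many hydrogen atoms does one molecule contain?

20

Atom tally by fragment:
  CH3COCH2 → C:3 H:5 O:1
  CH2 → C:1 H:2
  CH2 → C:1 H:2
  CH2 → C:1 H:2
  CH2 → C:1 H:2
  CH2 → C:1 H:2
  CH2 → C:1 H:2
  CH3 → C:1 H:3
Element totals:
  C: 10
  H: 20
  O: 1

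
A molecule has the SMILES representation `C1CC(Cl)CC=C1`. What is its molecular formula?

C6H9Cl

Atom tally by fragment:
  cyclohexene ring core → C:6 H:10
  (− 1 ring H displaced by substituents)
  + Cl → Cl:1
Element totals:
  C: 6
  H: 9
  Cl: 1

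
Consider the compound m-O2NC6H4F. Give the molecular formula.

Atom tally by fragment:
  benzene ring core → C:6 H:6
  (− 2 ring H displaced by substituents)
  + NO2 → N:1 O:2
  + F → F:1
Element totals:
  C: 6
  H: 4
  F: 1
  N: 1
  O: 2

C6H4FNO2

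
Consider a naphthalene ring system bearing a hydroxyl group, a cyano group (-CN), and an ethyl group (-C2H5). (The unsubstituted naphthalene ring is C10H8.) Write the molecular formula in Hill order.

C13H11NO

Atom tally by fragment:
  naphthalene ring system core → C:10 H:8
  (− 3 ring H displaced by substituents)
  + OH → O:1 H:1
  + CN → C:1 N:1
  + C2H5 → C:2 H:5
Element totals:
  C: 13
  H: 11
  N: 1
  O: 1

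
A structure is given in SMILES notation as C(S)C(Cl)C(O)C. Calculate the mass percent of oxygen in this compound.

11.38%

Atom tally by fragment:
  HSCH2 → C:1 H:3 S:1
  CH(Cl) → C:1 H:1 Cl:1
  CH(OH) → C:1 H:2 O:1
  CH3 → C:1 H:3
Element totals:
  C: 4
  H: 9
  Cl: 1
  O: 1
  S: 1
Molecular formula: C4H9ClOS.
Molar mass = 140.625 g/mol.
Mass from O: 1 × 15.999 = 15.999 g/mol.
%O = 15.999 / 140.625 × 100 = 11.38%.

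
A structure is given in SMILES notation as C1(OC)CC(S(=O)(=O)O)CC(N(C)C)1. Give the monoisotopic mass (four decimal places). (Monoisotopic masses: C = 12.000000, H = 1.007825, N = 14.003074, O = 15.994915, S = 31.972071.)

223.0878

Atom tally by fragment:
  cyclopentane ring core → C:5 H:10
  (− 3 ring H displaced by substituents)
  + OCH3 → C:1 H:3 O:1
  + SO3H → S:1 O:3 H:1
  + N(CH3)2 → N:1 C:2 H:6
Element totals:
  C: 8
  H: 17
  N: 1
  O: 4
  S: 1
Molecular formula: C8H17NO4S.
  M = 8(12.0) + 17(1.007825) + 14.003074 + 4(15.994915) + 31.972071
    = 96.000000 + 17.133025 + 14.003074 + 63.979660 + 31.972071 = 223.087830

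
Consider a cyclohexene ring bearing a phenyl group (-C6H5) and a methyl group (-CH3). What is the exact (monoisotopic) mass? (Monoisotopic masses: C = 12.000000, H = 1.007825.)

Atom tally by fragment:
  cyclohexene ring core → C:6 H:10
  (− 2 ring H displaced by substituents)
  + C6H5 → C:6 H:5
  + CH3 → C:1 H:3
Element totals:
  C: 13
  H: 16
Molecular formula: C13H16.
  M = 13(12.0) + 16(1.007825)
    = 156.000000 + 16.125200 = 172.125200

172.1252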